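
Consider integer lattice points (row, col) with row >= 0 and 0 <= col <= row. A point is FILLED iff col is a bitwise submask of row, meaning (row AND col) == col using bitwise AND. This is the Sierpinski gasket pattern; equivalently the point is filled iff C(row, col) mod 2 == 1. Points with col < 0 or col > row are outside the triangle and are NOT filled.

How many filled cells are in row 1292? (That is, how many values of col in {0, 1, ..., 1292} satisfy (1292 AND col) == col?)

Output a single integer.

Answer: 16

Derivation:
1292 in binary = 10100001100
popcount(1292) = number of 1-bits in 10100001100 = 4
A col c satisfies (1292 AND c) == c iff every set bit of c is also set in 1292; each of the 4 set bits of 1292 can independently be on or off in c.
count = 2^4 = 16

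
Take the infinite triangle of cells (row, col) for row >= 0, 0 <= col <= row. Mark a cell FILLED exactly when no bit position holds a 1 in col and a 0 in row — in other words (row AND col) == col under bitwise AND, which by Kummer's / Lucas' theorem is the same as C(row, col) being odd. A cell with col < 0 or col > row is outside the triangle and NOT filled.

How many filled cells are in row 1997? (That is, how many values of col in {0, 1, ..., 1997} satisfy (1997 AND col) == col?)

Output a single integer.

Answer: 256

Derivation:
1997 in binary = 11111001101
popcount(1997) = number of 1-bits in 11111001101 = 8
A col c satisfies (1997 AND c) == c iff every set bit of c is also set in 1997; each of the 8 set bits of 1997 can independently be on or off in c.
count = 2^8 = 256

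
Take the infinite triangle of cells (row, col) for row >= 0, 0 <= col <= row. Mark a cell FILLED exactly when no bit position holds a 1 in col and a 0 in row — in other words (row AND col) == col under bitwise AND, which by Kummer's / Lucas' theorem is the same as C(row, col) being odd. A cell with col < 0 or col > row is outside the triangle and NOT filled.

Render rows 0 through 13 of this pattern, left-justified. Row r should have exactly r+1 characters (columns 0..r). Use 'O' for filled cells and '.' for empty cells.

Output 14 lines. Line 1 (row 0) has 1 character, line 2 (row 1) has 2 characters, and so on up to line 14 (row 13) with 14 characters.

Answer: O
OO
O.O
OOOO
O...O
OO..OO
O.O.O.O
OOOOOOOO
O.......O
OO......OO
O.O.....O.O
OOOO....OOOO
O...O...O...O
OO..OO..OO..OO

Derivation:
r0=0: O
r1=1: OO
r2=10: O.O
r3=11: OOOO
r4=100: O...O
r5=101: OO..OO
r6=110: O.O.O.O
r7=111: OOOOOOOO
r8=1000: O.......O
r9=1001: OO......OO
r10=1010: O.O.....O.O
r11=1011: OOOO....OOOO
r12=1100: O...O...O...O
r13=1101: OO..OO..OO..OO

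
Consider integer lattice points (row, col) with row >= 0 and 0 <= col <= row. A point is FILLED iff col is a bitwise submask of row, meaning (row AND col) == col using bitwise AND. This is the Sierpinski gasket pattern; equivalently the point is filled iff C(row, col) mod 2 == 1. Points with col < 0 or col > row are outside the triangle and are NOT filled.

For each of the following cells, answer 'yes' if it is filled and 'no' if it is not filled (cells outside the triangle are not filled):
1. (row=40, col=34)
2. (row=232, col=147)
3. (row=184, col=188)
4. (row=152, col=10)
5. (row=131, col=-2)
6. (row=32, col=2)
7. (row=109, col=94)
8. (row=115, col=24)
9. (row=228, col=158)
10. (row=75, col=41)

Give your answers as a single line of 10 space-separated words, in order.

(40,34): row=0b101000, col=0b100010, row AND col = 0b100000 = 32; 32 != 34 -> empty
(232,147): row=0b11101000, col=0b10010011, row AND col = 0b10000000 = 128; 128 != 147 -> empty
(184,188): col outside [0, 184] -> not filled
(152,10): row=0b10011000, col=0b1010, row AND col = 0b1000 = 8; 8 != 10 -> empty
(131,-2): col outside [0, 131] -> not filled
(32,2): row=0b100000, col=0b10, row AND col = 0b0 = 0; 0 != 2 -> empty
(109,94): row=0b1101101, col=0b1011110, row AND col = 0b1001100 = 76; 76 != 94 -> empty
(115,24): row=0b1110011, col=0b11000, row AND col = 0b10000 = 16; 16 != 24 -> empty
(228,158): row=0b11100100, col=0b10011110, row AND col = 0b10000100 = 132; 132 != 158 -> empty
(75,41): row=0b1001011, col=0b101001, row AND col = 0b1001 = 9; 9 != 41 -> empty

Answer: no no no no no no no no no no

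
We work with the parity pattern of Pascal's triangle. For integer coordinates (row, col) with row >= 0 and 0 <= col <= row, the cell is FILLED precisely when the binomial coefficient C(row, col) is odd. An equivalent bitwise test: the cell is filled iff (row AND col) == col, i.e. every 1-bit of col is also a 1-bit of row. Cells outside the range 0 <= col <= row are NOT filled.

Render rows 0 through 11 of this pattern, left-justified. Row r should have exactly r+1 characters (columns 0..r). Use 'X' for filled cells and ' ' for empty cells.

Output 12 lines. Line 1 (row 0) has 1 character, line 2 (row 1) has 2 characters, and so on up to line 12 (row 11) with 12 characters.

r0=0: X
r1=1: XX
r2=10: X X
r3=11: XXXX
r4=100: X   X
r5=101: XX  XX
r6=110: X X X X
r7=111: XXXXXXXX
r8=1000: X       X
r9=1001: XX      XX
r10=1010: X X     X X
r11=1011: XXXX    XXXX

Answer: X
XX
X X
XXXX
X   X
XX  XX
X X X X
XXXXXXXX
X       X
XX      XX
X X     X X
XXXX    XXXX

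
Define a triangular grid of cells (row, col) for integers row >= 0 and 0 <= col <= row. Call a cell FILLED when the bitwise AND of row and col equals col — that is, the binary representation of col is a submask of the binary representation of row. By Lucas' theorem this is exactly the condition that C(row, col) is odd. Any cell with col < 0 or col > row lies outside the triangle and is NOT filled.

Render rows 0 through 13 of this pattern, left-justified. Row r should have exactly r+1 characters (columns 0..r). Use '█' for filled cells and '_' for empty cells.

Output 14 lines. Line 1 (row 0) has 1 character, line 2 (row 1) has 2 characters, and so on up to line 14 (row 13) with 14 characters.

r0=0: █
r1=1: ██
r2=10: █_█
r3=11: ████
r4=100: █___█
r5=101: ██__██
r6=110: █_█_█_█
r7=111: ████████
r8=1000: █_______█
r9=1001: ██______██
r10=1010: █_█_____█_█
r11=1011: ████____████
r12=1100: █___█___█___█
r13=1101: ██__██__██__██

Answer: █
██
█_█
████
█___█
██__██
█_█_█_█
████████
█_______█
██______██
█_█_____█_█
████____████
█___█___█___█
██__██__██__██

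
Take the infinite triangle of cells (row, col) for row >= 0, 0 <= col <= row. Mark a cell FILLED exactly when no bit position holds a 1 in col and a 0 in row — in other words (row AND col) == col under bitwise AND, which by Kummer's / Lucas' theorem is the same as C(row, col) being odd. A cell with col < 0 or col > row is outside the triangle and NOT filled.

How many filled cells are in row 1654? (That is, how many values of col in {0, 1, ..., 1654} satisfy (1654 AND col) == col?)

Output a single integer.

Answer: 128

Derivation:
1654 in binary = 11001110110
popcount(1654) = number of 1-bits in 11001110110 = 7
A col c satisfies (1654 AND c) == c iff every set bit of c is also set in 1654; each of the 7 set bits of 1654 can independently be on or off in c.
count = 2^7 = 128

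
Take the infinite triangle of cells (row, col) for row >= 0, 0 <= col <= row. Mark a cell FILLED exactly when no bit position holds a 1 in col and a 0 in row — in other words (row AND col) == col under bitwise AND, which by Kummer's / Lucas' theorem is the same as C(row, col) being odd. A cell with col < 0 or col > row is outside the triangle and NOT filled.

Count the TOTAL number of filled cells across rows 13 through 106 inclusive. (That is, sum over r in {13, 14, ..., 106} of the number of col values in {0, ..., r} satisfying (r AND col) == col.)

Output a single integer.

Answer: 1314

Derivation:
r13=1101 pc3: +8 =8
r14=1110 pc3: +8 =16
r15=1111 pc4: +16 =32
r16=10000 pc1: +2 =34
r17=10001 pc2: +4 =38
r18=10010 pc2: +4 =42
r19=10011 pc3: +8 =50
r20=10100 pc2: +4 =54
r21=10101 pc3: +8 =62
r22=10110 pc3: +8 =70
r23=10111 pc4: +16 =86
r24=11000 pc2: +4 =90
r25=11001 pc3: +8 =98
r26=11010 pc3: +8 =106
r27=11011 pc4: +16 =122
r28=11100 pc3: +8 =130
r29=11101 pc4: +16 =146
r30=11110 pc4: +16 =162
r31=11111 pc5: +32 =194
r32=100000 pc1: +2 =196
r33=100001 pc2: +4 =200
r34=100010 pc2: +4 =204
r35=100011 pc3: +8 =212
r36=100100 pc2: +4 =216
r37=100101 pc3: +8 =224
r38=100110 pc3: +8 =232
r39=100111 pc4: +16 =248
r40=101000 pc2: +4 =252
r41=101001 pc3: +8 =260
r42=101010 pc3: +8 =268
r43=101011 pc4: +16 =284
r44=101100 pc3: +8 =292
r45=101101 pc4: +16 =308
r46=101110 pc4: +16 =324
r47=101111 pc5: +32 =356
r48=110000 pc2: +4 =360
r49=110001 pc3: +8 =368
r50=110010 pc3: +8 =376
r51=110011 pc4: +16 =392
r52=110100 pc3: +8 =400
r53=110101 pc4: +16 =416
r54=110110 pc4: +16 =432
r55=110111 pc5: +32 =464
r56=111000 pc3: +8 =472
r57=111001 pc4: +16 =488
r58=111010 pc4: +16 =504
r59=111011 pc5: +32 =536
r60=111100 pc4: +16 =552
r61=111101 pc5: +32 =584
r62=111110 pc5: +32 =616
r63=111111 pc6: +64 =680
r64=1000000 pc1: +2 =682
r65=1000001 pc2: +4 =686
r66=1000010 pc2: +4 =690
r67=1000011 pc3: +8 =698
r68=1000100 pc2: +4 =702
r69=1000101 pc3: +8 =710
r70=1000110 pc3: +8 =718
r71=1000111 pc4: +16 =734
r72=1001000 pc2: +4 =738
r73=1001001 pc3: +8 =746
r74=1001010 pc3: +8 =754
r75=1001011 pc4: +16 =770
r76=1001100 pc3: +8 =778
r77=1001101 pc4: +16 =794
r78=1001110 pc4: +16 =810
r79=1001111 pc5: +32 =842
r80=1010000 pc2: +4 =846
r81=1010001 pc3: +8 =854
r82=1010010 pc3: +8 =862
r83=1010011 pc4: +16 =878
r84=1010100 pc3: +8 =886
r85=1010101 pc4: +16 =902
r86=1010110 pc4: +16 =918
r87=1010111 pc5: +32 =950
r88=1011000 pc3: +8 =958
r89=1011001 pc4: +16 =974
r90=1011010 pc4: +16 =990
r91=1011011 pc5: +32 =1022
r92=1011100 pc4: +16 =1038
r93=1011101 pc5: +32 =1070
r94=1011110 pc5: +32 =1102
r95=1011111 pc6: +64 =1166
r96=1100000 pc2: +4 =1170
r97=1100001 pc3: +8 =1178
r98=1100010 pc3: +8 =1186
r99=1100011 pc4: +16 =1202
r100=1100100 pc3: +8 =1210
r101=1100101 pc4: +16 =1226
r102=1100110 pc4: +16 =1242
r103=1100111 pc5: +32 =1274
r104=1101000 pc3: +8 =1282
r105=1101001 pc4: +16 =1298
r106=1101010 pc4: +16 =1314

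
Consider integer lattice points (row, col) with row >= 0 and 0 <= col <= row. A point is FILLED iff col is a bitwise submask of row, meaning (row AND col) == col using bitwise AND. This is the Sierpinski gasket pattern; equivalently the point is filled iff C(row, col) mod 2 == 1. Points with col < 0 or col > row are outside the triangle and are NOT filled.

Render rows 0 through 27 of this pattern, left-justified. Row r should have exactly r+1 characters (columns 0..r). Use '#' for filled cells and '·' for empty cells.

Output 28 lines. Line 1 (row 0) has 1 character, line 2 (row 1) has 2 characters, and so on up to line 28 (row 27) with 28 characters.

r0=0: #
r1=1: ##
r2=10: #·#
r3=11: ####
r4=100: #···#
r5=101: ##··##
r6=110: #·#·#·#
r7=111: ########
r8=1000: #·······#
r9=1001: ##······##
r10=1010: #·#·····#·#
r11=1011: ####····####
r12=1100: #···#···#···#
r13=1101: ##··##··##··##
r14=1110: #·#·#·#·#·#·#·#
r15=1111: ################
r16=10000: #···············#
r17=10001: ##··············##
r18=10010: #·#·············#·#
r19=10011: ####············####
r20=10100: #···#···········#···#
r21=10101: ##··##··········##··##
r22=10110: #·#·#·#·········#·#·#·#
r23=10111: ########········########
r24=11000: #·······#·······#·······#
r25=11001: ##······##······##······##
r26=11010: #·#·····#·#·····#·#·····#·#
r27=11011: ####····####····####····####

Answer: #
##
#·#
####
#···#
##··##
#·#·#·#
########
#·······#
##······##
#·#·····#·#
####····####
#···#···#···#
##··##··##··##
#·#·#·#·#·#·#·#
################
#···············#
##··············##
#·#·············#·#
####············####
#···#···········#···#
##··##··········##··##
#·#·#·#·········#·#·#·#
########········########
#·······#·······#·······#
##······##······##······##
#·#·····#·#·····#·#·····#·#
####····####····####····####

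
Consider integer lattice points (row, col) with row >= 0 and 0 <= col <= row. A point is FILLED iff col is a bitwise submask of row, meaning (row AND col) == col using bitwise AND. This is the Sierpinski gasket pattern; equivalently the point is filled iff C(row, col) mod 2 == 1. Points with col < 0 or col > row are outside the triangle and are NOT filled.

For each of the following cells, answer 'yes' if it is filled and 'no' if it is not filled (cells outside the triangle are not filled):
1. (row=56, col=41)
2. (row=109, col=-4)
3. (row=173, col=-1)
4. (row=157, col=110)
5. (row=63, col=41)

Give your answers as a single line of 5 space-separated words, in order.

Answer: no no no no yes

Derivation:
(56,41): row=0b111000, col=0b101001, row AND col = 0b101000 = 40; 40 != 41 -> empty
(109,-4): col outside [0, 109] -> not filled
(173,-1): col outside [0, 173] -> not filled
(157,110): row=0b10011101, col=0b1101110, row AND col = 0b1100 = 12; 12 != 110 -> empty
(63,41): row=0b111111, col=0b101001, row AND col = 0b101001 = 41; 41 == 41 -> filled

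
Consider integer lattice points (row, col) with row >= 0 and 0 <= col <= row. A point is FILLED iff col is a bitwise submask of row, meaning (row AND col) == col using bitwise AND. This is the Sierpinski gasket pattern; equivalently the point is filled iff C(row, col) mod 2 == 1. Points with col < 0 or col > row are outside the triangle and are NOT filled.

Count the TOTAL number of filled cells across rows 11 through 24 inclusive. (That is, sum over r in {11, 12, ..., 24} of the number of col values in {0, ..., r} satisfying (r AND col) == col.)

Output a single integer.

Answer: 102

Derivation:
r11=1011 pc3: +8 =8
r12=1100 pc2: +4 =12
r13=1101 pc3: +8 =20
r14=1110 pc3: +8 =28
r15=1111 pc4: +16 =44
r16=10000 pc1: +2 =46
r17=10001 pc2: +4 =50
r18=10010 pc2: +4 =54
r19=10011 pc3: +8 =62
r20=10100 pc2: +4 =66
r21=10101 pc3: +8 =74
r22=10110 pc3: +8 =82
r23=10111 pc4: +16 =98
r24=11000 pc2: +4 =102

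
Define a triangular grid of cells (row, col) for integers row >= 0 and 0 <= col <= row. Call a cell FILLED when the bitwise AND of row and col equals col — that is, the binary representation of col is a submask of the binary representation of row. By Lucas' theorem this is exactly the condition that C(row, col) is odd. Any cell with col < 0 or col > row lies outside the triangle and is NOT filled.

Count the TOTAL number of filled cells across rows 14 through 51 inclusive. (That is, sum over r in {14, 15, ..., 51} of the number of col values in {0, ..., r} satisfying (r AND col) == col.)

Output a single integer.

Answer: 384

Derivation:
r14=1110 pc3: +8 =8
r15=1111 pc4: +16 =24
r16=10000 pc1: +2 =26
r17=10001 pc2: +4 =30
r18=10010 pc2: +4 =34
r19=10011 pc3: +8 =42
r20=10100 pc2: +4 =46
r21=10101 pc3: +8 =54
r22=10110 pc3: +8 =62
r23=10111 pc4: +16 =78
r24=11000 pc2: +4 =82
r25=11001 pc3: +8 =90
r26=11010 pc3: +8 =98
r27=11011 pc4: +16 =114
r28=11100 pc3: +8 =122
r29=11101 pc4: +16 =138
r30=11110 pc4: +16 =154
r31=11111 pc5: +32 =186
r32=100000 pc1: +2 =188
r33=100001 pc2: +4 =192
r34=100010 pc2: +4 =196
r35=100011 pc3: +8 =204
r36=100100 pc2: +4 =208
r37=100101 pc3: +8 =216
r38=100110 pc3: +8 =224
r39=100111 pc4: +16 =240
r40=101000 pc2: +4 =244
r41=101001 pc3: +8 =252
r42=101010 pc3: +8 =260
r43=101011 pc4: +16 =276
r44=101100 pc3: +8 =284
r45=101101 pc4: +16 =300
r46=101110 pc4: +16 =316
r47=101111 pc5: +32 =348
r48=110000 pc2: +4 =352
r49=110001 pc3: +8 =360
r50=110010 pc3: +8 =368
r51=110011 pc4: +16 =384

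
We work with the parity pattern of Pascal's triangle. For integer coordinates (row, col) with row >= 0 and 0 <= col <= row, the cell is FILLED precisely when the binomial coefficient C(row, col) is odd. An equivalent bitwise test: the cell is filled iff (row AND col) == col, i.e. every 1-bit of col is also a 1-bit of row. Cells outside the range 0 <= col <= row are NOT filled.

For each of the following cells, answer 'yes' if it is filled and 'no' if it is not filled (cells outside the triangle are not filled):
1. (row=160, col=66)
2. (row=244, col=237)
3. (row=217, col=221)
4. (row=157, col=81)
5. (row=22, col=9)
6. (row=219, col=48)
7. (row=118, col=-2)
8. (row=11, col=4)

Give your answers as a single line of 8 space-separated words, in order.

(160,66): row=0b10100000, col=0b1000010, row AND col = 0b0 = 0; 0 != 66 -> empty
(244,237): row=0b11110100, col=0b11101101, row AND col = 0b11100100 = 228; 228 != 237 -> empty
(217,221): col outside [0, 217] -> not filled
(157,81): row=0b10011101, col=0b1010001, row AND col = 0b10001 = 17; 17 != 81 -> empty
(22,9): row=0b10110, col=0b1001, row AND col = 0b0 = 0; 0 != 9 -> empty
(219,48): row=0b11011011, col=0b110000, row AND col = 0b10000 = 16; 16 != 48 -> empty
(118,-2): col outside [0, 118] -> not filled
(11,4): row=0b1011, col=0b100, row AND col = 0b0 = 0; 0 != 4 -> empty

Answer: no no no no no no no no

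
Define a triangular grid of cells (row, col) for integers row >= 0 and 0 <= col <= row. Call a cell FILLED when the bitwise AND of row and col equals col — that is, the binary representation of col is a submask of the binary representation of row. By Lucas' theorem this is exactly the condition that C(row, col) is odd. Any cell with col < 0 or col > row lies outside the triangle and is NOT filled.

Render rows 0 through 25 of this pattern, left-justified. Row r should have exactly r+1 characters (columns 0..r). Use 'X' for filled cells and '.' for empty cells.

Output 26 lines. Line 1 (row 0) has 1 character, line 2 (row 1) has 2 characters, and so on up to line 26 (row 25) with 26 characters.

r0=0: X
r1=1: XX
r2=10: X.X
r3=11: XXXX
r4=100: X...X
r5=101: XX..XX
r6=110: X.X.X.X
r7=111: XXXXXXXX
r8=1000: X.......X
r9=1001: XX......XX
r10=1010: X.X.....X.X
r11=1011: XXXX....XXXX
r12=1100: X...X...X...X
r13=1101: XX..XX..XX..XX
r14=1110: X.X.X.X.X.X.X.X
r15=1111: XXXXXXXXXXXXXXXX
r16=10000: X...............X
r17=10001: XX..............XX
r18=10010: X.X.............X.X
r19=10011: XXXX............XXXX
r20=10100: X...X...........X...X
r21=10101: XX..XX..........XX..XX
r22=10110: X.X.X.X.........X.X.X.X
r23=10111: XXXXXXXX........XXXXXXXX
r24=11000: X.......X.......X.......X
r25=11001: XX......XX......XX......XX

Answer: X
XX
X.X
XXXX
X...X
XX..XX
X.X.X.X
XXXXXXXX
X.......X
XX......XX
X.X.....X.X
XXXX....XXXX
X...X...X...X
XX..XX..XX..XX
X.X.X.X.X.X.X.X
XXXXXXXXXXXXXXXX
X...............X
XX..............XX
X.X.............X.X
XXXX............XXXX
X...X...........X...X
XX..XX..........XX..XX
X.X.X.X.........X.X.X.X
XXXXXXXX........XXXXXXXX
X.......X.......X.......X
XX......XX......XX......XX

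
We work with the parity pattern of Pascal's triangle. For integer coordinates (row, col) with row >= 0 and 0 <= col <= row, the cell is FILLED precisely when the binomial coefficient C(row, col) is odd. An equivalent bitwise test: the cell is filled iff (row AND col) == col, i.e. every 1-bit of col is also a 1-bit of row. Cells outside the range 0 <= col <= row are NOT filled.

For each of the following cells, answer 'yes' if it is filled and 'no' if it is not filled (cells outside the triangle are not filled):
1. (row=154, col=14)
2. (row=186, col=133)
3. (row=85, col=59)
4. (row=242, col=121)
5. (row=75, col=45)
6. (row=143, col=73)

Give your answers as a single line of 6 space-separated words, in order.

Answer: no no no no no no

Derivation:
(154,14): row=0b10011010, col=0b1110, row AND col = 0b1010 = 10; 10 != 14 -> empty
(186,133): row=0b10111010, col=0b10000101, row AND col = 0b10000000 = 128; 128 != 133 -> empty
(85,59): row=0b1010101, col=0b111011, row AND col = 0b10001 = 17; 17 != 59 -> empty
(242,121): row=0b11110010, col=0b1111001, row AND col = 0b1110000 = 112; 112 != 121 -> empty
(75,45): row=0b1001011, col=0b101101, row AND col = 0b1001 = 9; 9 != 45 -> empty
(143,73): row=0b10001111, col=0b1001001, row AND col = 0b1001 = 9; 9 != 73 -> empty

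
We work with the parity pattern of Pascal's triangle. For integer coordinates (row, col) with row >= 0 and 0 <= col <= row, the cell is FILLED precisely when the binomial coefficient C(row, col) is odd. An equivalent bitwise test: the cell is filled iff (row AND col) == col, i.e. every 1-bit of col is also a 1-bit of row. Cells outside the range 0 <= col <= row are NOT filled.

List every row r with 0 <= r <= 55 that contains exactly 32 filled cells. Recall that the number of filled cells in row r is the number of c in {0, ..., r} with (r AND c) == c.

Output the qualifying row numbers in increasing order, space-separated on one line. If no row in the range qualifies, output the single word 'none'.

Row r has 2^popcount(r) filled cells, so we need popcount(r) = log2(32) = 5.
Scan r = 0..55 and keep those with exactly 5 one-bits:
r=0=0 popcount=0 -> skip
r=1=1 popcount=1 -> skip
r=2=10 popcount=1 -> skip
r=3=11 popcount=2 -> skip
r=4=100 popcount=1 -> skip
r=5=101 popcount=2 -> skip
r=6=110 popcount=2 -> skip
r=7=111 popcount=3 -> skip
r=8=1000 popcount=1 -> skip
r=9=1001 popcount=2 -> skip
r=10=1010 popcount=2 -> skip
r=11=1011 popcount=3 -> skip
r=12=1100 popcount=2 -> skip
r=13=1101 popcount=3 -> skip
r=14=1110 popcount=3 -> skip
r=15=1111 popcount=4 -> skip
r=16=10000 popcount=1 -> skip
r=17=10001 popcount=2 -> skip
r=18=10010 popcount=2 -> skip
r=19=10011 popcount=3 -> skip
r=20=10100 popcount=2 -> skip
r=21=10101 popcount=3 -> skip
r=22=10110 popcount=3 -> skip
r=23=10111 popcount=4 -> skip
r=24=11000 popcount=2 -> skip
r=25=11001 popcount=3 -> skip
r=26=11010 popcount=3 -> skip
r=27=11011 popcount=4 -> skip
r=28=11100 popcount=3 -> skip
r=29=11101 popcount=4 -> skip
r=30=11110 popcount=4 -> skip
r=31=11111 popcount=5 -> KEEP
r=32=100000 popcount=1 -> skip
r=33=100001 popcount=2 -> skip
r=34=100010 popcount=2 -> skip
r=35=100011 popcount=3 -> skip
r=36=100100 popcount=2 -> skip
r=37=100101 popcount=3 -> skip
r=38=100110 popcount=3 -> skip
r=39=100111 popcount=4 -> skip
r=40=101000 popcount=2 -> skip
r=41=101001 popcount=3 -> skip
r=42=101010 popcount=3 -> skip
r=43=101011 popcount=4 -> skip
r=44=101100 popcount=3 -> skip
r=45=101101 popcount=4 -> skip
r=46=101110 popcount=4 -> skip
r=47=101111 popcount=5 -> KEEP
r=48=110000 popcount=2 -> skip
r=49=110001 popcount=3 -> skip
r=50=110010 popcount=3 -> skip
r=51=110011 popcount=4 -> skip
r=52=110100 popcount=3 -> skip
r=53=110101 popcount=4 -> skip
r=54=110110 popcount=4 -> skip
r=55=110111 popcount=5 -> KEEP
Kept rows: 31 47 55

Answer: 31 47 55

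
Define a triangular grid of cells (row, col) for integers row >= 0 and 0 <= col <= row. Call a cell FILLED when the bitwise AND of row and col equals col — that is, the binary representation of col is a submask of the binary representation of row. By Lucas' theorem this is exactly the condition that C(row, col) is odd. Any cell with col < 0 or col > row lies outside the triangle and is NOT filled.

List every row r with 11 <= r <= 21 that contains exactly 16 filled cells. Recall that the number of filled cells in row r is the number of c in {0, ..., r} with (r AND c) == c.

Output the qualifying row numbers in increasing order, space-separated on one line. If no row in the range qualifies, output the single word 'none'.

Answer: 15

Derivation:
Row r has 2^popcount(r) filled cells, so we need popcount(r) = log2(16) = 4.
Scan r = 11..21 and keep those with exactly 4 one-bits:
r=11=1011 popcount=3 -> skip
r=12=1100 popcount=2 -> skip
r=13=1101 popcount=3 -> skip
r=14=1110 popcount=3 -> skip
r=15=1111 popcount=4 -> KEEP
r=16=10000 popcount=1 -> skip
r=17=10001 popcount=2 -> skip
r=18=10010 popcount=2 -> skip
r=19=10011 popcount=3 -> skip
r=20=10100 popcount=2 -> skip
r=21=10101 popcount=3 -> skip
Kept rows: 15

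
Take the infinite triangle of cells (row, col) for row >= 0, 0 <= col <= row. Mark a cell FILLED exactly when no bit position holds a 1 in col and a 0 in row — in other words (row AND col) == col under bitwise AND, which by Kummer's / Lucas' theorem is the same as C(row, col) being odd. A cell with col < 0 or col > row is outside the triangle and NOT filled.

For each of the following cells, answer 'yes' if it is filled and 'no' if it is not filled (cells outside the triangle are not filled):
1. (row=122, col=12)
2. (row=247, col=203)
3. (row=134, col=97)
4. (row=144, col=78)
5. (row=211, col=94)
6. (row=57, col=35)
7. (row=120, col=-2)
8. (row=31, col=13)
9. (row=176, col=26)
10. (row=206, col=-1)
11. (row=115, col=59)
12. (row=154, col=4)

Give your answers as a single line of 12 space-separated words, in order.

(122,12): row=0b1111010, col=0b1100, row AND col = 0b1000 = 8; 8 != 12 -> empty
(247,203): row=0b11110111, col=0b11001011, row AND col = 0b11000011 = 195; 195 != 203 -> empty
(134,97): row=0b10000110, col=0b1100001, row AND col = 0b0 = 0; 0 != 97 -> empty
(144,78): row=0b10010000, col=0b1001110, row AND col = 0b0 = 0; 0 != 78 -> empty
(211,94): row=0b11010011, col=0b1011110, row AND col = 0b1010010 = 82; 82 != 94 -> empty
(57,35): row=0b111001, col=0b100011, row AND col = 0b100001 = 33; 33 != 35 -> empty
(120,-2): col outside [0, 120] -> not filled
(31,13): row=0b11111, col=0b1101, row AND col = 0b1101 = 13; 13 == 13 -> filled
(176,26): row=0b10110000, col=0b11010, row AND col = 0b10000 = 16; 16 != 26 -> empty
(206,-1): col outside [0, 206] -> not filled
(115,59): row=0b1110011, col=0b111011, row AND col = 0b110011 = 51; 51 != 59 -> empty
(154,4): row=0b10011010, col=0b100, row AND col = 0b0 = 0; 0 != 4 -> empty

Answer: no no no no no no no yes no no no no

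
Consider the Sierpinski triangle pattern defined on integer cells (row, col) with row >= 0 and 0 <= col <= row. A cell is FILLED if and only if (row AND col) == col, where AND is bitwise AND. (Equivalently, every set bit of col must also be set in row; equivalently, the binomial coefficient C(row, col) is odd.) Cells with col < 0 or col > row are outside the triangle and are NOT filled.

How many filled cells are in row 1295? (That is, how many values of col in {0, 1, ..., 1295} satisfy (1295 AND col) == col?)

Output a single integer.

1295 in binary = 10100001111
popcount(1295) = number of 1-bits in 10100001111 = 6
A col c satisfies (1295 AND c) == c iff every set bit of c is also set in 1295; each of the 6 set bits of 1295 can independently be on or off in c.
count = 2^6 = 64

Answer: 64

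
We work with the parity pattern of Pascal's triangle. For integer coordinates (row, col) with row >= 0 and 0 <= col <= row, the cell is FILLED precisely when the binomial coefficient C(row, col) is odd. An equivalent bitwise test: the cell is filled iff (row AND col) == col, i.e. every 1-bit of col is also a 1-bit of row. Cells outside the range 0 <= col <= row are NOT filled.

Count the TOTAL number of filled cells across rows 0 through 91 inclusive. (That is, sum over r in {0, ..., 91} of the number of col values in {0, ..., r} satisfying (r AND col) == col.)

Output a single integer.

Answer: 1071

Derivation:
r0=0 pc0: +1 =1
r1=1 pc1: +2 =3
r2=10 pc1: +2 =5
r3=11 pc2: +4 =9
r4=100 pc1: +2 =11
r5=101 pc2: +4 =15
r6=110 pc2: +4 =19
r7=111 pc3: +8 =27
r8=1000 pc1: +2 =29
r9=1001 pc2: +4 =33
r10=1010 pc2: +4 =37
r11=1011 pc3: +8 =45
r12=1100 pc2: +4 =49
r13=1101 pc3: +8 =57
r14=1110 pc3: +8 =65
r15=1111 pc4: +16 =81
r16=10000 pc1: +2 =83
r17=10001 pc2: +4 =87
r18=10010 pc2: +4 =91
r19=10011 pc3: +8 =99
r20=10100 pc2: +4 =103
r21=10101 pc3: +8 =111
r22=10110 pc3: +8 =119
r23=10111 pc4: +16 =135
r24=11000 pc2: +4 =139
r25=11001 pc3: +8 =147
r26=11010 pc3: +8 =155
r27=11011 pc4: +16 =171
r28=11100 pc3: +8 =179
r29=11101 pc4: +16 =195
r30=11110 pc4: +16 =211
r31=11111 pc5: +32 =243
r32=100000 pc1: +2 =245
r33=100001 pc2: +4 =249
r34=100010 pc2: +4 =253
r35=100011 pc3: +8 =261
r36=100100 pc2: +4 =265
r37=100101 pc3: +8 =273
r38=100110 pc3: +8 =281
r39=100111 pc4: +16 =297
r40=101000 pc2: +4 =301
r41=101001 pc3: +8 =309
r42=101010 pc3: +8 =317
r43=101011 pc4: +16 =333
r44=101100 pc3: +8 =341
r45=101101 pc4: +16 =357
r46=101110 pc4: +16 =373
r47=101111 pc5: +32 =405
r48=110000 pc2: +4 =409
r49=110001 pc3: +8 =417
r50=110010 pc3: +8 =425
r51=110011 pc4: +16 =441
r52=110100 pc3: +8 =449
r53=110101 pc4: +16 =465
r54=110110 pc4: +16 =481
r55=110111 pc5: +32 =513
r56=111000 pc3: +8 =521
r57=111001 pc4: +16 =537
r58=111010 pc4: +16 =553
r59=111011 pc5: +32 =585
r60=111100 pc4: +16 =601
r61=111101 pc5: +32 =633
r62=111110 pc5: +32 =665
r63=111111 pc6: +64 =729
r64=1000000 pc1: +2 =731
r65=1000001 pc2: +4 =735
r66=1000010 pc2: +4 =739
r67=1000011 pc3: +8 =747
r68=1000100 pc2: +4 =751
r69=1000101 pc3: +8 =759
r70=1000110 pc3: +8 =767
r71=1000111 pc4: +16 =783
r72=1001000 pc2: +4 =787
r73=1001001 pc3: +8 =795
r74=1001010 pc3: +8 =803
r75=1001011 pc4: +16 =819
r76=1001100 pc3: +8 =827
r77=1001101 pc4: +16 =843
r78=1001110 pc4: +16 =859
r79=1001111 pc5: +32 =891
r80=1010000 pc2: +4 =895
r81=1010001 pc3: +8 =903
r82=1010010 pc3: +8 =911
r83=1010011 pc4: +16 =927
r84=1010100 pc3: +8 =935
r85=1010101 pc4: +16 =951
r86=1010110 pc4: +16 =967
r87=1010111 pc5: +32 =999
r88=1011000 pc3: +8 =1007
r89=1011001 pc4: +16 =1023
r90=1011010 pc4: +16 =1039
r91=1011011 pc5: +32 =1071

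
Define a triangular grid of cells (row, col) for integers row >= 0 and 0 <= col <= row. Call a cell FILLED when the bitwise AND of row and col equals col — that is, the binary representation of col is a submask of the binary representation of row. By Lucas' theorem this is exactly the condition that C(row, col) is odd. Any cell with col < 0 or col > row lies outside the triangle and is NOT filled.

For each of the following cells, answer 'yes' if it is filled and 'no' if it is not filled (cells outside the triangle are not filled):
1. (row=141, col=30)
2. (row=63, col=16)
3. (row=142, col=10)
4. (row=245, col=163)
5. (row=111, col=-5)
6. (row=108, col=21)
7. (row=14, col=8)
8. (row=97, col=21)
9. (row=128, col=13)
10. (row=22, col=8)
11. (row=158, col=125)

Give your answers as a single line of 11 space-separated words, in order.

Answer: no yes yes no no no yes no no no no

Derivation:
(141,30): row=0b10001101, col=0b11110, row AND col = 0b1100 = 12; 12 != 30 -> empty
(63,16): row=0b111111, col=0b10000, row AND col = 0b10000 = 16; 16 == 16 -> filled
(142,10): row=0b10001110, col=0b1010, row AND col = 0b1010 = 10; 10 == 10 -> filled
(245,163): row=0b11110101, col=0b10100011, row AND col = 0b10100001 = 161; 161 != 163 -> empty
(111,-5): col outside [0, 111] -> not filled
(108,21): row=0b1101100, col=0b10101, row AND col = 0b100 = 4; 4 != 21 -> empty
(14,8): row=0b1110, col=0b1000, row AND col = 0b1000 = 8; 8 == 8 -> filled
(97,21): row=0b1100001, col=0b10101, row AND col = 0b1 = 1; 1 != 21 -> empty
(128,13): row=0b10000000, col=0b1101, row AND col = 0b0 = 0; 0 != 13 -> empty
(22,8): row=0b10110, col=0b1000, row AND col = 0b0 = 0; 0 != 8 -> empty
(158,125): row=0b10011110, col=0b1111101, row AND col = 0b11100 = 28; 28 != 125 -> empty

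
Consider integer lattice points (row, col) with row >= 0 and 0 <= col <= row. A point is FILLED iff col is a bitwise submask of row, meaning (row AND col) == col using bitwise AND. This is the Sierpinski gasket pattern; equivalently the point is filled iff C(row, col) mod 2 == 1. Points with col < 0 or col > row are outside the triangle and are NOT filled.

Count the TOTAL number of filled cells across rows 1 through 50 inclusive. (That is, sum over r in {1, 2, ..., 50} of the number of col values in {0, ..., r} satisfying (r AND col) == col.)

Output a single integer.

Answer: 424

Derivation:
r1=1 pc1: +2 =2
r2=10 pc1: +2 =4
r3=11 pc2: +4 =8
r4=100 pc1: +2 =10
r5=101 pc2: +4 =14
r6=110 pc2: +4 =18
r7=111 pc3: +8 =26
r8=1000 pc1: +2 =28
r9=1001 pc2: +4 =32
r10=1010 pc2: +4 =36
r11=1011 pc3: +8 =44
r12=1100 pc2: +4 =48
r13=1101 pc3: +8 =56
r14=1110 pc3: +8 =64
r15=1111 pc4: +16 =80
r16=10000 pc1: +2 =82
r17=10001 pc2: +4 =86
r18=10010 pc2: +4 =90
r19=10011 pc3: +8 =98
r20=10100 pc2: +4 =102
r21=10101 pc3: +8 =110
r22=10110 pc3: +8 =118
r23=10111 pc4: +16 =134
r24=11000 pc2: +4 =138
r25=11001 pc3: +8 =146
r26=11010 pc3: +8 =154
r27=11011 pc4: +16 =170
r28=11100 pc3: +8 =178
r29=11101 pc4: +16 =194
r30=11110 pc4: +16 =210
r31=11111 pc5: +32 =242
r32=100000 pc1: +2 =244
r33=100001 pc2: +4 =248
r34=100010 pc2: +4 =252
r35=100011 pc3: +8 =260
r36=100100 pc2: +4 =264
r37=100101 pc3: +8 =272
r38=100110 pc3: +8 =280
r39=100111 pc4: +16 =296
r40=101000 pc2: +4 =300
r41=101001 pc3: +8 =308
r42=101010 pc3: +8 =316
r43=101011 pc4: +16 =332
r44=101100 pc3: +8 =340
r45=101101 pc4: +16 =356
r46=101110 pc4: +16 =372
r47=101111 pc5: +32 =404
r48=110000 pc2: +4 =408
r49=110001 pc3: +8 =416
r50=110010 pc3: +8 =424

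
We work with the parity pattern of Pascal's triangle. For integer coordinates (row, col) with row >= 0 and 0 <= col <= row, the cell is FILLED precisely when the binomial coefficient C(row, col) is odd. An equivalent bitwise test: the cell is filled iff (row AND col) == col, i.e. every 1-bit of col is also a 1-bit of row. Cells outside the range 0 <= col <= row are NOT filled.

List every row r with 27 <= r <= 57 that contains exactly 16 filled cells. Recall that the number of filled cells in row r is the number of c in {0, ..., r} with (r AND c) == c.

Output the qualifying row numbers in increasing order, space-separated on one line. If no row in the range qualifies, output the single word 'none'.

Row r has 2^popcount(r) filled cells, so we need popcount(r) = log2(16) = 4.
Scan r = 27..57 and keep those with exactly 4 one-bits:
r=27=11011 popcount=4 -> KEEP
r=28=11100 popcount=3 -> skip
r=29=11101 popcount=4 -> KEEP
r=30=11110 popcount=4 -> KEEP
r=31=11111 popcount=5 -> skip
r=32=100000 popcount=1 -> skip
r=33=100001 popcount=2 -> skip
r=34=100010 popcount=2 -> skip
r=35=100011 popcount=3 -> skip
r=36=100100 popcount=2 -> skip
r=37=100101 popcount=3 -> skip
r=38=100110 popcount=3 -> skip
r=39=100111 popcount=4 -> KEEP
r=40=101000 popcount=2 -> skip
r=41=101001 popcount=3 -> skip
r=42=101010 popcount=3 -> skip
r=43=101011 popcount=4 -> KEEP
r=44=101100 popcount=3 -> skip
r=45=101101 popcount=4 -> KEEP
r=46=101110 popcount=4 -> KEEP
r=47=101111 popcount=5 -> skip
r=48=110000 popcount=2 -> skip
r=49=110001 popcount=3 -> skip
r=50=110010 popcount=3 -> skip
r=51=110011 popcount=4 -> KEEP
r=52=110100 popcount=3 -> skip
r=53=110101 popcount=4 -> KEEP
r=54=110110 popcount=4 -> KEEP
r=55=110111 popcount=5 -> skip
r=56=111000 popcount=3 -> skip
r=57=111001 popcount=4 -> KEEP
Kept rows: 27 29 30 39 43 45 46 51 53 54 57

Answer: 27 29 30 39 43 45 46 51 53 54 57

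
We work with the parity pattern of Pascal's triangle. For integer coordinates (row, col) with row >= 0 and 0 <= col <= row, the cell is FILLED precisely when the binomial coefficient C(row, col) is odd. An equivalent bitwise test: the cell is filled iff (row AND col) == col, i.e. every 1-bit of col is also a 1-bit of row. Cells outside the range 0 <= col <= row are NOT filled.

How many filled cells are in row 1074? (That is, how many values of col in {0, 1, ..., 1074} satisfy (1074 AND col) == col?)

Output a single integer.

1074 in binary = 10000110010
popcount(1074) = number of 1-bits in 10000110010 = 4
A col c satisfies (1074 AND c) == c iff every set bit of c is also set in 1074; each of the 4 set bits of 1074 can independently be on or off in c.
count = 2^4 = 16

Answer: 16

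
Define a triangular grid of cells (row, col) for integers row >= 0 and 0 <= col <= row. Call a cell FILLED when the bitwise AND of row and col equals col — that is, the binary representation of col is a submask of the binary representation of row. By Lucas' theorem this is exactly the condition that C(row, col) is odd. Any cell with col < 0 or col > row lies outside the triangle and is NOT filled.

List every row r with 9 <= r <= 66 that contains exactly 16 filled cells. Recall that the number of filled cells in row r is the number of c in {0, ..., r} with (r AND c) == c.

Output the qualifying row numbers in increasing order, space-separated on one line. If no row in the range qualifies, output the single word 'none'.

Answer: 15 23 27 29 30 39 43 45 46 51 53 54 57 58 60

Derivation:
Row r has 2^popcount(r) filled cells, so we need popcount(r) = log2(16) = 4.
Scan r = 9..66 and keep those with exactly 4 one-bits:
r=9=1001 popcount=2 -> skip
r=10=1010 popcount=2 -> skip
r=11=1011 popcount=3 -> skip
r=12=1100 popcount=2 -> skip
r=13=1101 popcount=3 -> skip
r=14=1110 popcount=3 -> skip
r=15=1111 popcount=4 -> KEEP
r=16=10000 popcount=1 -> skip
r=17=10001 popcount=2 -> skip
r=18=10010 popcount=2 -> skip
r=19=10011 popcount=3 -> skip
r=20=10100 popcount=2 -> skip
r=21=10101 popcount=3 -> skip
r=22=10110 popcount=3 -> skip
r=23=10111 popcount=4 -> KEEP
r=24=11000 popcount=2 -> skip
r=25=11001 popcount=3 -> skip
r=26=11010 popcount=3 -> skip
r=27=11011 popcount=4 -> KEEP
r=28=11100 popcount=3 -> skip
r=29=11101 popcount=4 -> KEEP
r=30=11110 popcount=4 -> KEEP
r=31=11111 popcount=5 -> skip
r=32=100000 popcount=1 -> skip
r=33=100001 popcount=2 -> skip
r=34=100010 popcount=2 -> skip
r=35=100011 popcount=3 -> skip
r=36=100100 popcount=2 -> skip
r=37=100101 popcount=3 -> skip
r=38=100110 popcount=3 -> skip
r=39=100111 popcount=4 -> KEEP
r=40=101000 popcount=2 -> skip
r=41=101001 popcount=3 -> skip
r=42=101010 popcount=3 -> skip
r=43=101011 popcount=4 -> KEEP
r=44=101100 popcount=3 -> skip
r=45=101101 popcount=4 -> KEEP
r=46=101110 popcount=4 -> KEEP
r=47=101111 popcount=5 -> skip
r=48=110000 popcount=2 -> skip
r=49=110001 popcount=3 -> skip
r=50=110010 popcount=3 -> skip
r=51=110011 popcount=4 -> KEEP
r=52=110100 popcount=3 -> skip
r=53=110101 popcount=4 -> KEEP
r=54=110110 popcount=4 -> KEEP
r=55=110111 popcount=5 -> skip
r=56=111000 popcount=3 -> skip
r=57=111001 popcount=4 -> KEEP
r=58=111010 popcount=4 -> KEEP
r=59=111011 popcount=5 -> skip
r=60=111100 popcount=4 -> KEEP
r=61=111101 popcount=5 -> skip
r=62=111110 popcount=5 -> skip
r=63=111111 popcount=6 -> skip
r=64=1000000 popcount=1 -> skip
r=65=1000001 popcount=2 -> skip
r=66=1000010 popcount=2 -> skip
Kept rows: 15 23 27 29 30 39 43 45 46 51 53 54 57 58 60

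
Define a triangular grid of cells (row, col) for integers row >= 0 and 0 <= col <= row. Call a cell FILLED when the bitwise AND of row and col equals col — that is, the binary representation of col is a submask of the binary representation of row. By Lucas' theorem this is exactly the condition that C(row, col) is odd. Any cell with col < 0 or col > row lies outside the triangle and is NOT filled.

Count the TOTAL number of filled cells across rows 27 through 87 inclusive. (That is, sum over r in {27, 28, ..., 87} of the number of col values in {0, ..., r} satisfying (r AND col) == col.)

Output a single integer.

Answer: 844

Derivation:
r27=11011 pc4: +16 =16
r28=11100 pc3: +8 =24
r29=11101 pc4: +16 =40
r30=11110 pc4: +16 =56
r31=11111 pc5: +32 =88
r32=100000 pc1: +2 =90
r33=100001 pc2: +4 =94
r34=100010 pc2: +4 =98
r35=100011 pc3: +8 =106
r36=100100 pc2: +4 =110
r37=100101 pc3: +8 =118
r38=100110 pc3: +8 =126
r39=100111 pc4: +16 =142
r40=101000 pc2: +4 =146
r41=101001 pc3: +8 =154
r42=101010 pc3: +8 =162
r43=101011 pc4: +16 =178
r44=101100 pc3: +8 =186
r45=101101 pc4: +16 =202
r46=101110 pc4: +16 =218
r47=101111 pc5: +32 =250
r48=110000 pc2: +4 =254
r49=110001 pc3: +8 =262
r50=110010 pc3: +8 =270
r51=110011 pc4: +16 =286
r52=110100 pc3: +8 =294
r53=110101 pc4: +16 =310
r54=110110 pc4: +16 =326
r55=110111 pc5: +32 =358
r56=111000 pc3: +8 =366
r57=111001 pc4: +16 =382
r58=111010 pc4: +16 =398
r59=111011 pc5: +32 =430
r60=111100 pc4: +16 =446
r61=111101 pc5: +32 =478
r62=111110 pc5: +32 =510
r63=111111 pc6: +64 =574
r64=1000000 pc1: +2 =576
r65=1000001 pc2: +4 =580
r66=1000010 pc2: +4 =584
r67=1000011 pc3: +8 =592
r68=1000100 pc2: +4 =596
r69=1000101 pc3: +8 =604
r70=1000110 pc3: +8 =612
r71=1000111 pc4: +16 =628
r72=1001000 pc2: +4 =632
r73=1001001 pc3: +8 =640
r74=1001010 pc3: +8 =648
r75=1001011 pc4: +16 =664
r76=1001100 pc3: +8 =672
r77=1001101 pc4: +16 =688
r78=1001110 pc4: +16 =704
r79=1001111 pc5: +32 =736
r80=1010000 pc2: +4 =740
r81=1010001 pc3: +8 =748
r82=1010010 pc3: +8 =756
r83=1010011 pc4: +16 =772
r84=1010100 pc3: +8 =780
r85=1010101 pc4: +16 =796
r86=1010110 pc4: +16 =812
r87=1010111 pc5: +32 =844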